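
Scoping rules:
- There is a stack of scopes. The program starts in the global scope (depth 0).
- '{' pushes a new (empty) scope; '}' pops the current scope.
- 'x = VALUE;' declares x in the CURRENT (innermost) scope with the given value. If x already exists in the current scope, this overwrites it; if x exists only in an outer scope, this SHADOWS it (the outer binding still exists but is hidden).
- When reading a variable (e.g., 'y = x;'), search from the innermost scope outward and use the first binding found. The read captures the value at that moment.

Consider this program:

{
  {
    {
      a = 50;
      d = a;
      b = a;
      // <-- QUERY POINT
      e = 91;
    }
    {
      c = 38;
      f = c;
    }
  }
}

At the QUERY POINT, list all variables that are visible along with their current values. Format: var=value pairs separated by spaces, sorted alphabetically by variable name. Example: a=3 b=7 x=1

Step 1: enter scope (depth=1)
Step 2: enter scope (depth=2)
Step 3: enter scope (depth=3)
Step 4: declare a=50 at depth 3
Step 5: declare d=(read a)=50 at depth 3
Step 6: declare b=(read a)=50 at depth 3
Visible at query point: a=50 b=50 d=50

Answer: a=50 b=50 d=50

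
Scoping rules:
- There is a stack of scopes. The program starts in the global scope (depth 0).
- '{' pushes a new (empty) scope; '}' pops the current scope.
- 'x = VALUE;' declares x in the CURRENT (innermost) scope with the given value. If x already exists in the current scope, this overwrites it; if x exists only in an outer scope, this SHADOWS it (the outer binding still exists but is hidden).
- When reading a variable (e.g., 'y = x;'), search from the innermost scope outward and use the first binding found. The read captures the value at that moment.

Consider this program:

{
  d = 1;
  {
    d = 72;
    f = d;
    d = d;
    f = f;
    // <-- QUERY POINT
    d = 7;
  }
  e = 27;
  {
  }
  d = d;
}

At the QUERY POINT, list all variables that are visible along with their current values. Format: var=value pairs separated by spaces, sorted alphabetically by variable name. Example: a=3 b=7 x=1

Answer: d=72 f=72

Derivation:
Step 1: enter scope (depth=1)
Step 2: declare d=1 at depth 1
Step 3: enter scope (depth=2)
Step 4: declare d=72 at depth 2
Step 5: declare f=(read d)=72 at depth 2
Step 6: declare d=(read d)=72 at depth 2
Step 7: declare f=(read f)=72 at depth 2
Visible at query point: d=72 f=72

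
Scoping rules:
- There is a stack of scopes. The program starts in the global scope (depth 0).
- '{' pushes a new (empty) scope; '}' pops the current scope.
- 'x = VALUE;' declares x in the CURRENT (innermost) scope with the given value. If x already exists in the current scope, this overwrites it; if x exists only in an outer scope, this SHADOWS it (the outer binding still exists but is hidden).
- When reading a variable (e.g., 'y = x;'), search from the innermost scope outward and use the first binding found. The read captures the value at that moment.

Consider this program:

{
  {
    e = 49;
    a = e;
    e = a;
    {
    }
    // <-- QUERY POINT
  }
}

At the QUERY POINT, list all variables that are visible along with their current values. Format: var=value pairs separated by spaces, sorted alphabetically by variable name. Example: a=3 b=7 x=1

Answer: a=49 e=49

Derivation:
Step 1: enter scope (depth=1)
Step 2: enter scope (depth=2)
Step 3: declare e=49 at depth 2
Step 4: declare a=(read e)=49 at depth 2
Step 5: declare e=(read a)=49 at depth 2
Step 6: enter scope (depth=3)
Step 7: exit scope (depth=2)
Visible at query point: a=49 e=49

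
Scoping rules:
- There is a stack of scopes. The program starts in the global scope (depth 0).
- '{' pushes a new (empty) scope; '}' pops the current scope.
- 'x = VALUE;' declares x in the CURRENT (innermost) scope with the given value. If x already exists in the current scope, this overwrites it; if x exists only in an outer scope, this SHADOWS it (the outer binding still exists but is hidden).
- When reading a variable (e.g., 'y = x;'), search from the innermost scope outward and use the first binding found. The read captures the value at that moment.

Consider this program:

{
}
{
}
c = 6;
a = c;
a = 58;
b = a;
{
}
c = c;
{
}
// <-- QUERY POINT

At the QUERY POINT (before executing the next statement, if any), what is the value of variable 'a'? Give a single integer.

Answer: 58

Derivation:
Step 1: enter scope (depth=1)
Step 2: exit scope (depth=0)
Step 3: enter scope (depth=1)
Step 4: exit scope (depth=0)
Step 5: declare c=6 at depth 0
Step 6: declare a=(read c)=6 at depth 0
Step 7: declare a=58 at depth 0
Step 8: declare b=(read a)=58 at depth 0
Step 9: enter scope (depth=1)
Step 10: exit scope (depth=0)
Step 11: declare c=(read c)=6 at depth 0
Step 12: enter scope (depth=1)
Step 13: exit scope (depth=0)
Visible at query point: a=58 b=58 c=6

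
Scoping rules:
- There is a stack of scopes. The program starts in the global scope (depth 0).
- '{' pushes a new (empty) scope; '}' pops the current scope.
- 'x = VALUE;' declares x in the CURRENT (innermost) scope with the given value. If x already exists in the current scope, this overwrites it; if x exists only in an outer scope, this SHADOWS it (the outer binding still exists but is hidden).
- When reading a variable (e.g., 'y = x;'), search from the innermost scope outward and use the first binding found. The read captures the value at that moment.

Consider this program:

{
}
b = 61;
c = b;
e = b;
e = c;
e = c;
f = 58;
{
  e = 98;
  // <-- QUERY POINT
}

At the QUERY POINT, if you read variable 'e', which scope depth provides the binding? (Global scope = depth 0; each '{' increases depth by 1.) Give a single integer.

Step 1: enter scope (depth=1)
Step 2: exit scope (depth=0)
Step 3: declare b=61 at depth 0
Step 4: declare c=(read b)=61 at depth 0
Step 5: declare e=(read b)=61 at depth 0
Step 6: declare e=(read c)=61 at depth 0
Step 7: declare e=(read c)=61 at depth 0
Step 8: declare f=58 at depth 0
Step 9: enter scope (depth=1)
Step 10: declare e=98 at depth 1
Visible at query point: b=61 c=61 e=98 f=58

Answer: 1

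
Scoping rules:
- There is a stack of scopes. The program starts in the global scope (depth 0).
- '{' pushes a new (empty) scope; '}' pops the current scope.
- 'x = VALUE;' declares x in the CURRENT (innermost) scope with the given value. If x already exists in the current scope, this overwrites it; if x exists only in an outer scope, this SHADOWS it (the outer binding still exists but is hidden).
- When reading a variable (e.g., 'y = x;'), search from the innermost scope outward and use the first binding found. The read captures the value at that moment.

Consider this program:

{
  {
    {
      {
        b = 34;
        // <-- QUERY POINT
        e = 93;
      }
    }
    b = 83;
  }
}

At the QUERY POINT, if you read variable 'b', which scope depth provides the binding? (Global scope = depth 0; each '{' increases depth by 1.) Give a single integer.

Step 1: enter scope (depth=1)
Step 2: enter scope (depth=2)
Step 3: enter scope (depth=3)
Step 4: enter scope (depth=4)
Step 5: declare b=34 at depth 4
Visible at query point: b=34

Answer: 4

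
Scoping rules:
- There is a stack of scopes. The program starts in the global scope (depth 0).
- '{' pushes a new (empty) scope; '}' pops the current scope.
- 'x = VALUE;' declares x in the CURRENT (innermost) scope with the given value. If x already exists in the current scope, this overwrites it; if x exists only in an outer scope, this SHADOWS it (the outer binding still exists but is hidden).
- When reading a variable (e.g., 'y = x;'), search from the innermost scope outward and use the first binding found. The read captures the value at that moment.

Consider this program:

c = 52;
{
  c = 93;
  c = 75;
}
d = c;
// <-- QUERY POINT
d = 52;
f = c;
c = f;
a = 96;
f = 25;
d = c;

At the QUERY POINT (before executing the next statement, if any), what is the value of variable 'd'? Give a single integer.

Answer: 52

Derivation:
Step 1: declare c=52 at depth 0
Step 2: enter scope (depth=1)
Step 3: declare c=93 at depth 1
Step 4: declare c=75 at depth 1
Step 5: exit scope (depth=0)
Step 6: declare d=(read c)=52 at depth 0
Visible at query point: c=52 d=52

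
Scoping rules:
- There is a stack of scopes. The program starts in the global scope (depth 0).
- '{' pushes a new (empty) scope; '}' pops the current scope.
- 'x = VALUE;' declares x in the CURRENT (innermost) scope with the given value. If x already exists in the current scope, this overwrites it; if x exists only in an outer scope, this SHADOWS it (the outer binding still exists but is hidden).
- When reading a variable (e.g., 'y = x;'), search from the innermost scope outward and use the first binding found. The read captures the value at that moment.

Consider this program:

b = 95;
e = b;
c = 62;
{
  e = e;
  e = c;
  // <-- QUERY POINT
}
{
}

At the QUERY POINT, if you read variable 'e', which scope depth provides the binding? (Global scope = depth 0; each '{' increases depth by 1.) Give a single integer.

Answer: 1

Derivation:
Step 1: declare b=95 at depth 0
Step 2: declare e=(read b)=95 at depth 0
Step 3: declare c=62 at depth 0
Step 4: enter scope (depth=1)
Step 5: declare e=(read e)=95 at depth 1
Step 6: declare e=(read c)=62 at depth 1
Visible at query point: b=95 c=62 e=62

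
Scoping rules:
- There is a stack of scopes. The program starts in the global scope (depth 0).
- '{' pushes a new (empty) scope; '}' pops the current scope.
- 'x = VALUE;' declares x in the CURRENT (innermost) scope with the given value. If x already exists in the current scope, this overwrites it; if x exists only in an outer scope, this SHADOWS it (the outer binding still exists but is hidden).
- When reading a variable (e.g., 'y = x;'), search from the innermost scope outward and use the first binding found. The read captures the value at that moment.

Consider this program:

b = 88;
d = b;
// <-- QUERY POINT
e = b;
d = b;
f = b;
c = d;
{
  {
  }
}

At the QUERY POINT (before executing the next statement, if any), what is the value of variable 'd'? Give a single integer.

Answer: 88

Derivation:
Step 1: declare b=88 at depth 0
Step 2: declare d=(read b)=88 at depth 0
Visible at query point: b=88 d=88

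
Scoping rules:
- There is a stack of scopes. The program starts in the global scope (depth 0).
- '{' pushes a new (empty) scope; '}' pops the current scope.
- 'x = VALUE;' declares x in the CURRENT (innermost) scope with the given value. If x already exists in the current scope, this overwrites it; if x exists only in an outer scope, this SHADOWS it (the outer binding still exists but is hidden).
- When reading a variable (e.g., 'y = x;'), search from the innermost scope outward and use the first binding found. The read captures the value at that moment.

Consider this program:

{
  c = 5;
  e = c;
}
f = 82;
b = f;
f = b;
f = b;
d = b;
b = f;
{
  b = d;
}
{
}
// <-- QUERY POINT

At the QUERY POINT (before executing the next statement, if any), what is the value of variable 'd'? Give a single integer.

Answer: 82

Derivation:
Step 1: enter scope (depth=1)
Step 2: declare c=5 at depth 1
Step 3: declare e=(read c)=5 at depth 1
Step 4: exit scope (depth=0)
Step 5: declare f=82 at depth 0
Step 6: declare b=(read f)=82 at depth 0
Step 7: declare f=(read b)=82 at depth 0
Step 8: declare f=(read b)=82 at depth 0
Step 9: declare d=(read b)=82 at depth 0
Step 10: declare b=(read f)=82 at depth 0
Step 11: enter scope (depth=1)
Step 12: declare b=(read d)=82 at depth 1
Step 13: exit scope (depth=0)
Step 14: enter scope (depth=1)
Step 15: exit scope (depth=0)
Visible at query point: b=82 d=82 f=82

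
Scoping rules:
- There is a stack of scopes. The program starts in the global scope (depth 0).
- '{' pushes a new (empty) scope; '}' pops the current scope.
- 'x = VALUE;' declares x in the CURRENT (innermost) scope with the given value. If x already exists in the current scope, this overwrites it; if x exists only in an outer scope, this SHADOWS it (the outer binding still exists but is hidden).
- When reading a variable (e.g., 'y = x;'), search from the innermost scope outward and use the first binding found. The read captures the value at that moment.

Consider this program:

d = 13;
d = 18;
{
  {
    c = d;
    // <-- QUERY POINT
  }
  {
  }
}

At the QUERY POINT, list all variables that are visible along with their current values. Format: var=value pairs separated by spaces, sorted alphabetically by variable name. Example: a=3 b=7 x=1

Answer: c=18 d=18

Derivation:
Step 1: declare d=13 at depth 0
Step 2: declare d=18 at depth 0
Step 3: enter scope (depth=1)
Step 4: enter scope (depth=2)
Step 5: declare c=(read d)=18 at depth 2
Visible at query point: c=18 d=18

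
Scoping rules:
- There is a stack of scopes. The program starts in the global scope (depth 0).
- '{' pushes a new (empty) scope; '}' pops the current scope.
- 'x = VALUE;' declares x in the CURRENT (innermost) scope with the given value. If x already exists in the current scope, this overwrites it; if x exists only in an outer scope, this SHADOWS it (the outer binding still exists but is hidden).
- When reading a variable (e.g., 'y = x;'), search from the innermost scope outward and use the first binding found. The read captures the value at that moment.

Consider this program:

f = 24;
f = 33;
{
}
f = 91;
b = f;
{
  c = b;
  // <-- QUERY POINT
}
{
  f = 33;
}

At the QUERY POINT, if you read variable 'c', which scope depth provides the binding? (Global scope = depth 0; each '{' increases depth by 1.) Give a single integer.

Answer: 1

Derivation:
Step 1: declare f=24 at depth 0
Step 2: declare f=33 at depth 0
Step 3: enter scope (depth=1)
Step 4: exit scope (depth=0)
Step 5: declare f=91 at depth 0
Step 6: declare b=(read f)=91 at depth 0
Step 7: enter scope (depth=1)
Step 8: declare c=(read b)=91 at depth 1
Visible at query point: b=91 c=91 f=91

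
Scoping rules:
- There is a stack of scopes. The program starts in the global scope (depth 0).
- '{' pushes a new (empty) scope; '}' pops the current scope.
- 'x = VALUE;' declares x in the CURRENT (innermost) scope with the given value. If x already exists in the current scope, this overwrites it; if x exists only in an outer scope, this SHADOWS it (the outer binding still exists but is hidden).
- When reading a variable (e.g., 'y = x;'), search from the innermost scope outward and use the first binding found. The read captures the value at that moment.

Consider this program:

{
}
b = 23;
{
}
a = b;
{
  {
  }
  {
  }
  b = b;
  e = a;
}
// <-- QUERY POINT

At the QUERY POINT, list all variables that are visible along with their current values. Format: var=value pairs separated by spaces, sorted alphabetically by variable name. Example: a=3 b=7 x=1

Answer: a=23 b=23

Derivation:
Step 1: enter scope (depth=1)
Step 2: exit scope (depth=0)
Step 3: declare b=23 at depth 0
Step 4: enter scope (depth=1)
Step 5: exit scope (depth=0)
Step 6: declare a=(read b)=23 at depth 0
Step 7: enter scope (depth=1)
Step 8: enter scope (depth=2)
Step 9: exit scope (depth=1)
Step 10: enter scope (depth=2)
Step 11: exit scope (depth=1)
Step 12: declare b=(read b)=23 at depth 1
Step 13: declare e=(read a)=23 at depth 1
Step 14: exit scope (depth=0)
Visible at query point: a=23 b=23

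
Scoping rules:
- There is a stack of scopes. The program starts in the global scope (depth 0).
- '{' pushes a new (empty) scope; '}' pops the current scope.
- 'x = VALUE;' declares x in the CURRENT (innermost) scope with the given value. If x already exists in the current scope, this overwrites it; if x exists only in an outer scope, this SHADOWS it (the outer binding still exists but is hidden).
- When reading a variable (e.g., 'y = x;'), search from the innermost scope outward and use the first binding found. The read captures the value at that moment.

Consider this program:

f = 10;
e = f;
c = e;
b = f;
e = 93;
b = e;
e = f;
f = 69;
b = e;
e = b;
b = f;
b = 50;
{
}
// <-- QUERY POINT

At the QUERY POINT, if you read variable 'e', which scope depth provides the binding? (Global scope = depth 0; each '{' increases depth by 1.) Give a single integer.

Answer: 0

Derivation:
Step 1: declare f=10 at depth 0
Step 2: declare e=(read f)=10 at depth 0
Step 3: declare c=(read e)=10 at depth 0
Step 4: declare b=(read f)=10 at depth 0
Step 5: declare e=93 at depth 0
Step 6: declare b=(read e)=93 at depth 0
Step 7: declare e=(read f)=10 at depth 0
Step 8: declare f=69 at depth 0
Step 9: declare b=(read e)=10 at depth 0
Step 10: declare e=(read b)=10 at depth 0
Step 11: declare b=(read f)=69 at depth 0
Step 12: declare b=50 at depth 0
Step 13: enter scope (depth=1)
Step 14: exit scope (depth=0)
Visible at query point: b=50 c=10 e=10 f=69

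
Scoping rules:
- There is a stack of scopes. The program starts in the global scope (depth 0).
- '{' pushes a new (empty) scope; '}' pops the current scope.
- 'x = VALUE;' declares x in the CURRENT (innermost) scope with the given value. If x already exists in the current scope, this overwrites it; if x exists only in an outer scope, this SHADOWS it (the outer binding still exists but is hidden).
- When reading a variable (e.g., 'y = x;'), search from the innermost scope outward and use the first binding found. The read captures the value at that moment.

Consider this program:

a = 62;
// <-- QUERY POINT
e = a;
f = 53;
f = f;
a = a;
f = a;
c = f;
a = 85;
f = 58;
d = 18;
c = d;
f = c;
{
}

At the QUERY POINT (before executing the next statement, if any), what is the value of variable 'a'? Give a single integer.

Answer: 62

Derivation:
Step 1: declare a=62 at depth 0
Visible at query point: a=62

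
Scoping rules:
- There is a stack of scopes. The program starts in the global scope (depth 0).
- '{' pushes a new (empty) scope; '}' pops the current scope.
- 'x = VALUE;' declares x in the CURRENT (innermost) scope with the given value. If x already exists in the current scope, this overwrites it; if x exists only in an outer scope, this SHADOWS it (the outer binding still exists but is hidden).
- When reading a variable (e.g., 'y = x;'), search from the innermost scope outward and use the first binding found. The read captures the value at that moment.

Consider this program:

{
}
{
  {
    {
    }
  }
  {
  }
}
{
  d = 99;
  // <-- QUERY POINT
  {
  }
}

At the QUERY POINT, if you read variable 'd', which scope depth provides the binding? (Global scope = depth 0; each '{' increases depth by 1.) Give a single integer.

Answer: 1

Derivation:
Step 1: enter scope (depth=1)
Step 2: exit scope (depth=0)
Step 3: enter scope (depth=1)
Step 4: enter scope (depth=2)
Step 5: enter scope (depth=3)
Step 6: exit scope (depth=2)
Step 7: exit scope (depth=1)
Step 8: enter scope (depth=2)
Step 9: exit scope (depth=1)
Step 10: exit scope (depth=0)
Step 11: enter scope (depth=1)
Step 12: declare d=99 at depth 1
Visible at query point: d=99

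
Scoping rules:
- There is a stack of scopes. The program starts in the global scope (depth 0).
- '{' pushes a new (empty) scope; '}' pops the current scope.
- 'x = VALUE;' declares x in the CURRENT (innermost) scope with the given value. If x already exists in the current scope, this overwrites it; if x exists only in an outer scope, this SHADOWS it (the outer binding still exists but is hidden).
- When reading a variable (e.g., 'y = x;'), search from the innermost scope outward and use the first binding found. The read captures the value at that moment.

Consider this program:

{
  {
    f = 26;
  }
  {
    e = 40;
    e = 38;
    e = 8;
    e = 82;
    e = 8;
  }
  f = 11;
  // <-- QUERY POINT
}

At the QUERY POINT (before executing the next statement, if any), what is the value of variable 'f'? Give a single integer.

Step 1: enter scope (depth=1)
Step 2: enter scope (depth=2)
Step 3: declare f=26 at depth 2
Step 4: exit scope (depth=1)
Step 5: enter scope (depth=2)
Step 6: declare e=40 at depth 2
Step 7: declare e=38 at depth 2
Step 8: declare e=8 at depth 2
Step 9: declare e=82 at depth 2
Step 10: declare e=8 at depth 2
Step 11: exit scope (depth=1)
Step 12: declare f=11 at depth 1
Visible at query point: f=11

Answer: 11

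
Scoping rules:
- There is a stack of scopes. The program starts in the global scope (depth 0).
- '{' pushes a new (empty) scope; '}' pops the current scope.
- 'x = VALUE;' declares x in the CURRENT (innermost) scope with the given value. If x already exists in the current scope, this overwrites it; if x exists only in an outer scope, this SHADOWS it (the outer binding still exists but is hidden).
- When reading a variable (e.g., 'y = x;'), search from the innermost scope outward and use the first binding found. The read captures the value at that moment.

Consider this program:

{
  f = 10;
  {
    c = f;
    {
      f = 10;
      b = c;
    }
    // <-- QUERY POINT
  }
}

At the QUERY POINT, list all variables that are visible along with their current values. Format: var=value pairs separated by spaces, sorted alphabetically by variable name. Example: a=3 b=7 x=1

Step 1: enter scope (depth=1)
Step 2: declare f=10 at depth 1
Step 3: enter scope (depth=2)
Step 4: declare c=(read f)=10 at depth 2
Step 5: enter scope (depth=3)
Step 6: declare f=10 at depth 3
Step 7: declare b=(read c)=10 at depth 3
Step 8: exit scope (depth=2)
Visible at query point: c=10 f=10

Answer: c=10 f=10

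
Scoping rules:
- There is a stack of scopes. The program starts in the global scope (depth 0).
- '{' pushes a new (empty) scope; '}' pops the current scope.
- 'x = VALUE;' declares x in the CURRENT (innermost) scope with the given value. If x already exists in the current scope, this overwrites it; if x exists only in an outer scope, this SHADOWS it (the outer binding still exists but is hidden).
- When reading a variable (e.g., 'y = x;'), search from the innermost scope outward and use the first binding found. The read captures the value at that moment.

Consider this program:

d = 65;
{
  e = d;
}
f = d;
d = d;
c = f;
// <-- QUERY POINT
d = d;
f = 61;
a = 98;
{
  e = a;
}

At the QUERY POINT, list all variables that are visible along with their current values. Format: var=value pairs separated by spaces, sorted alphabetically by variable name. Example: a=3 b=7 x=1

Step 1: declare d=65 at depth 0
Step 2: enter scope (depth=1)
Step 3: declare e=(read d)=65 at depth 1
Step 4: exit scope (depth=0)
Step 5: declare f=(read d)=65 at depth 0
Step 6: declare d=(read d)=65 at depth 0
Step 7: declare c=(read f)=65 at depth 0
Visible at query point: c=65 d=65 f=65

Answer: c=65 d=65 f=65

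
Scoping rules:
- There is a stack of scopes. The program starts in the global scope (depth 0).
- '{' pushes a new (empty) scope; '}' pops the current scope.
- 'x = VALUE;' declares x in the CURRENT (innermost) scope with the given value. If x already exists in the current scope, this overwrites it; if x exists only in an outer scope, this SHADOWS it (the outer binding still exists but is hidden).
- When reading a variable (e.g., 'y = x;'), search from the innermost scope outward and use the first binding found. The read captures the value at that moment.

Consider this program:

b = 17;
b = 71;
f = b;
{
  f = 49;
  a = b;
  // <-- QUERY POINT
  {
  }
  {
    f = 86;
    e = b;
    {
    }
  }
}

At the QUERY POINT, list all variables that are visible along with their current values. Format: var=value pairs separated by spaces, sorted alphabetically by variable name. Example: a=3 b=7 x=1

Answer: a=71 b=71 f=49

Derivation:
Step 1: declare b=17 at depth 0
Step 2: declare b=71 at depth 0
Step 3: declare f=(read b)=71 at depth 0
Step 4: enter scope (depth=1)
Step 5: declare f=49 at depth 1
Step 6: declare a=(read b)=71 at depth 1
Visible at query point: a=71 b=71 f=49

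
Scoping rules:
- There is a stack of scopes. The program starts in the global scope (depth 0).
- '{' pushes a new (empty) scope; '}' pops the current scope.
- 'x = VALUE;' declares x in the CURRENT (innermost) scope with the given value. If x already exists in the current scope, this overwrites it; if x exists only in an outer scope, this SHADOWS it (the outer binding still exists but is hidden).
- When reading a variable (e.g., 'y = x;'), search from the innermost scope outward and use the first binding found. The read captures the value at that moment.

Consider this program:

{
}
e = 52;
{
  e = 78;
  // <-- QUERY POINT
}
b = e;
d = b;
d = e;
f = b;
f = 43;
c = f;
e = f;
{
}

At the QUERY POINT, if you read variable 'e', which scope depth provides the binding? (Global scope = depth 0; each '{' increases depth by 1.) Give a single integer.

Answer: 1

Derivation:
Step 1: enter scope (depth=1)
Step 2: exit scope (depth=0)
Step 3: declare e=52 at depth 0
Step 4: enter scope (depth=1)
Step 5: declare e=78 at depth 1
Visible at query point: e=78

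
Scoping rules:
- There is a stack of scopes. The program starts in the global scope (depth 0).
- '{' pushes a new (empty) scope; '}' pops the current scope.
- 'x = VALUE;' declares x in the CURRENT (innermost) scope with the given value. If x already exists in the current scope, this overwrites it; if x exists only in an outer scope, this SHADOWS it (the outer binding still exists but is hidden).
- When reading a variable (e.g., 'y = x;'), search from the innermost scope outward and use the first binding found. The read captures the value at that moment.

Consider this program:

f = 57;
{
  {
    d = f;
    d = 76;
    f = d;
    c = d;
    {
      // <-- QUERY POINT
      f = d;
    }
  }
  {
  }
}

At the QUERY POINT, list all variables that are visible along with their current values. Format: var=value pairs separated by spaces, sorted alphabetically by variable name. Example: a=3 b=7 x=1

Step 1: declare f=57 at depth 0
Step 2: enter scope (depth=1)
Step 3: enter scope (depth=2)
Step 4: declare d=(read f)=57 at depth 2
Step 5: declare d=76 at depth 2
Step 6: declare f=(read d)=76 at depth 2
Step 7: declare c=(read d)=76 at depth 2
Step 8: enter scope (depth=3)
Visible at query point: c=76 d=76 f=76

Answer: c=76 d=76 f=76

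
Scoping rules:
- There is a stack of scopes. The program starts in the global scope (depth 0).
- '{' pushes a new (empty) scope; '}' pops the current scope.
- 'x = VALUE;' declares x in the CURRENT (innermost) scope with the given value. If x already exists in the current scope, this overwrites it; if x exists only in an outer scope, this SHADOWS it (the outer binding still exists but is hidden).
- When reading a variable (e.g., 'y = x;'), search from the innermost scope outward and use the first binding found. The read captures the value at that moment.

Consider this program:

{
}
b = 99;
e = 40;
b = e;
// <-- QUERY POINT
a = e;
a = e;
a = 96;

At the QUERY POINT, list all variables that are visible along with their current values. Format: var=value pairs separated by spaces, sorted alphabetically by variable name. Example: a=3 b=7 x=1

Answer: b=40 e=40

Derivation:
Step 1: enter scope (depth=1)
Step 2: exit scope (depth=0)
Step 3: declare b=99 at depth 0
Step 4: declare e=40 at depth 0
Step 5: declare b=(read e)=40 at depth 0
Visible at query point: b=40 e=40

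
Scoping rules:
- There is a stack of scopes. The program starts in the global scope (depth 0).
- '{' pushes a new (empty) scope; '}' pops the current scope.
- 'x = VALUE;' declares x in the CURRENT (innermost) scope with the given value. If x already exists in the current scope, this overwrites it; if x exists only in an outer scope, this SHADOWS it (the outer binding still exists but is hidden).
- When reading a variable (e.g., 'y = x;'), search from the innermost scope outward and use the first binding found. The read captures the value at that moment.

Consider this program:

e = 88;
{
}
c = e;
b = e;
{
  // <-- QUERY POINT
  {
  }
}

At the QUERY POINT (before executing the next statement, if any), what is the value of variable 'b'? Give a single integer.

Step 1: declare e=88 at depth 0
Step 2: enter scope (depth=1)
Step 3: exit scope (depth=0)
Step 4: declare c=(read e)=88 at depth 0
Step 5: declare b=(read e)=88 at depth 0
Step 6: enter scope (depth=1)
Visible at query point: b=88 c=88 e=88

Answer: 88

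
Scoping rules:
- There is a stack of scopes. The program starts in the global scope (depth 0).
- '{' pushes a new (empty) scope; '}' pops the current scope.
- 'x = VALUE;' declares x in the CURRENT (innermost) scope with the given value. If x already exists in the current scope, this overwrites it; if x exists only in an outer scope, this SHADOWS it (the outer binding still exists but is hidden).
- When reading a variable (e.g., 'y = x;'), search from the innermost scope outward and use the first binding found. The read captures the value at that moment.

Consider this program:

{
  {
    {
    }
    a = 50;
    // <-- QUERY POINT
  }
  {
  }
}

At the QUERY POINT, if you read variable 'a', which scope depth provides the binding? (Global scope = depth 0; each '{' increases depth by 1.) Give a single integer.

Step 1: enter scope (depth=1)
Step 2: enter scope (depth=2)
Step 3: enter scope (depth=3)
Step 4: exit scope (depth=2)
Step 5: declare a=50 at depth 2
Visible at query point: a=50

Answer: 2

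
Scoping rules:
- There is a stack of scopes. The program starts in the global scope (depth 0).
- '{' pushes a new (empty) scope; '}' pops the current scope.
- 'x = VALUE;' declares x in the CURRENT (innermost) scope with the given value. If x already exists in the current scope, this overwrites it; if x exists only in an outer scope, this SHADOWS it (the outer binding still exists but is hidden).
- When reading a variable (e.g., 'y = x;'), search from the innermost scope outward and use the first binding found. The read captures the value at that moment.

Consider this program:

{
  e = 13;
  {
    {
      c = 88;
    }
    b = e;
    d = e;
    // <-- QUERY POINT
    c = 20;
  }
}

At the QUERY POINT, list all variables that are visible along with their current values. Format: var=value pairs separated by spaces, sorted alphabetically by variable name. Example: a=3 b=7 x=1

Step 1: enter scope (depth=1)
Step 2: declare e=13 at depth 1
Step 3: enter scope (depth=2)
Step 4: enter scope (depth=3)
Step 5: declare c=88 at depth 3
Step 6: exit scope (depth=2)
Step 7: declare b=(read e)=13 at depth 2
Step 8: declare d=(read e)=13 at depth 2
Visible at query point: b=13 d=13 e=13

Answer: b=13 d=13 e=13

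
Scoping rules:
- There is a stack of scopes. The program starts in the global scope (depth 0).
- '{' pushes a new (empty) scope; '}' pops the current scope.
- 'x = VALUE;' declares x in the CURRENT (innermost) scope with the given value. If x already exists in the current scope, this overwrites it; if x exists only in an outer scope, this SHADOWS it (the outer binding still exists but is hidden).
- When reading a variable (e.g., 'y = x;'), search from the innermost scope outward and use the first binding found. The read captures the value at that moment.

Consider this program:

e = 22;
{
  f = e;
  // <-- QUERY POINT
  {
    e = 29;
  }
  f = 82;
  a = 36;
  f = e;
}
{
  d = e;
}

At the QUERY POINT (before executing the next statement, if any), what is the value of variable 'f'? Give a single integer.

Answer: 22

Derivation:
Step 1: declare e=22 at depth 0
Step 2: enter scope (depth=1)
Step 3: declare f=(read e)=22 at depth 1
Visible at query point: e=22 f=22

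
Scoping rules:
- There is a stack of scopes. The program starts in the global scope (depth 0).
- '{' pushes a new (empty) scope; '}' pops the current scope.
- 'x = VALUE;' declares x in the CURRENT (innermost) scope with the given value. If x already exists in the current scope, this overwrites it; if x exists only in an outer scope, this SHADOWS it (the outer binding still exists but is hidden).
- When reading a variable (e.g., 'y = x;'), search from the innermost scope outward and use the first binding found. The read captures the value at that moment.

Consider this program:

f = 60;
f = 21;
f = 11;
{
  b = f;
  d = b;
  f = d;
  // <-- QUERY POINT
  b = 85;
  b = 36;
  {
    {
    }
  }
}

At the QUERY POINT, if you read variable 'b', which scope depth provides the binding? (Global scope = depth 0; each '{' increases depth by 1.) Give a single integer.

Answer: 1

Derivation:
Step 1: declare f=60 at depth 0
Step 2: declare f=21 at depth 0
Step 3: declare f=11 at depth 0
Step 4: enter scope (depth=1)
Step 5: declare b=(read f)=11 at depth 1
Step 6: declare d=(read b)=11 at depth 1
Step 7: declare f=(read d)=11 at depth 1
Visible at query point: b=11 d=11 f=11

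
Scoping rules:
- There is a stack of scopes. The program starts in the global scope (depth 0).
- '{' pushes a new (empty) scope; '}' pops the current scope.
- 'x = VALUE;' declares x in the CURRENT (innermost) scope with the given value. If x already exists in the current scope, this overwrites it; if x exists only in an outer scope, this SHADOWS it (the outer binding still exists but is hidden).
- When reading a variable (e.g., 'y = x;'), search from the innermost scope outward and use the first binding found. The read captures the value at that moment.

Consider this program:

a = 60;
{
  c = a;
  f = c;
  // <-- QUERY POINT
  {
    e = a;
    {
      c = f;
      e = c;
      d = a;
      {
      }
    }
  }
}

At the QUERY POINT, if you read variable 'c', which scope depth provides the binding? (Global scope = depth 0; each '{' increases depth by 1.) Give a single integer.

Step 1: declare a=60 at depth 0
Step 2: enter scope (depth=1)
Step 3: declare c=(read a)=60 at depth 1
Step 4: declare f=(read c)=60 at depth 1
Visible at query point: a=60 c=60 f=60

Answer: 1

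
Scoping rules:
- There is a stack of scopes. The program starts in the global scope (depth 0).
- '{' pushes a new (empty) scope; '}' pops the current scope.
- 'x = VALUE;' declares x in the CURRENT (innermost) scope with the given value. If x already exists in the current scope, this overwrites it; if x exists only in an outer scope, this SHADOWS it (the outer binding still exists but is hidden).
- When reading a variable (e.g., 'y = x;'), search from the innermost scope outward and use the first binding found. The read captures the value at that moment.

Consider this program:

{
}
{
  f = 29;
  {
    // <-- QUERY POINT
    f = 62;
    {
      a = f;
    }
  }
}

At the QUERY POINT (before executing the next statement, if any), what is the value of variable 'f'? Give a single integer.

Answer: 29

Derivation:
Step 1: enter scope (depth=1)
Step 2: exit scope (depth=0)
Step 3: enter scope (depth=1)
Step 4: declare f=29 at depth 1
Step 5: enter scope (depth=2)
Visible at query point: f=29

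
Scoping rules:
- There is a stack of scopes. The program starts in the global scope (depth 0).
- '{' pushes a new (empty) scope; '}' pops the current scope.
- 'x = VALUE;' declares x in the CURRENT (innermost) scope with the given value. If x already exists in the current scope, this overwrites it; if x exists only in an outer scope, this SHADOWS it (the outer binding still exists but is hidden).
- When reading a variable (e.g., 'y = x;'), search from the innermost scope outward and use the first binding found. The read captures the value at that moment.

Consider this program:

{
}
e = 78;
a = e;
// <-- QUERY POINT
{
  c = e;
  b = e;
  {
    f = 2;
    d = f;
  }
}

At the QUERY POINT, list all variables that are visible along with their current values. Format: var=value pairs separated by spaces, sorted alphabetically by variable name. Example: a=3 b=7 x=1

Answer: a=78 e=78

Derivation:
Step 1: enter scope (depth=1)
Step 2: exit scope (depth=0)
Step 3: declare e=78 at depth 0
Step 4: declare a=(read e)=78 at depth 0
Visible at query point: a=78 e=78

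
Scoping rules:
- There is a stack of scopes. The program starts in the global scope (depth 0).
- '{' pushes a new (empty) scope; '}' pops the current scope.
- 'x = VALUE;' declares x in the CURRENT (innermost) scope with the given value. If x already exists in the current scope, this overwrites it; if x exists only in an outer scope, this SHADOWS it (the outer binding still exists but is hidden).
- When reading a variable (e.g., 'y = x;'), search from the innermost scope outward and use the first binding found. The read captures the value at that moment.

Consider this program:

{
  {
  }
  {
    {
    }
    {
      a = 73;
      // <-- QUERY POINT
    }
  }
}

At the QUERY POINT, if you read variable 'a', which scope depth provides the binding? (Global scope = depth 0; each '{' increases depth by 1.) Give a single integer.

Answer: 3

Derivation:
Step 1: enter scope (depth=1)
Step 2: enter scope (depth=2)
Step 3: exit scope (depth=1)
Step 4: enter scope (depth=2)
Step 5: enter scope (depth=3)
Step 6: exit scope (depth=2)
Step 7: enter scope (depth=3)
Step 8: declare a=73 at depth 3
Visible at query point: a=73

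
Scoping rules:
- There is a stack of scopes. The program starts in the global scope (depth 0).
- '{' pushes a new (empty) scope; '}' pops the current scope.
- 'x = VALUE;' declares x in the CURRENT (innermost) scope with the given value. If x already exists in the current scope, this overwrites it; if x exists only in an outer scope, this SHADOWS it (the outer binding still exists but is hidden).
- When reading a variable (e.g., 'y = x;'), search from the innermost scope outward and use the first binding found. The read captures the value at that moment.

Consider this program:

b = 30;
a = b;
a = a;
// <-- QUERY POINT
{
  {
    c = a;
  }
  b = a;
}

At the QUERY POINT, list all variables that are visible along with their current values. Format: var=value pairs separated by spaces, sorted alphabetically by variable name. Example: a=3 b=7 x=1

Step 1: declare b=30 at depth 0
Step 2: declare a=(read b)=30 at depth 0
Step 3: declare a=(read a)=30 at depth 0
Visible at query point: a=30 b=30

Answer: a=30 b=30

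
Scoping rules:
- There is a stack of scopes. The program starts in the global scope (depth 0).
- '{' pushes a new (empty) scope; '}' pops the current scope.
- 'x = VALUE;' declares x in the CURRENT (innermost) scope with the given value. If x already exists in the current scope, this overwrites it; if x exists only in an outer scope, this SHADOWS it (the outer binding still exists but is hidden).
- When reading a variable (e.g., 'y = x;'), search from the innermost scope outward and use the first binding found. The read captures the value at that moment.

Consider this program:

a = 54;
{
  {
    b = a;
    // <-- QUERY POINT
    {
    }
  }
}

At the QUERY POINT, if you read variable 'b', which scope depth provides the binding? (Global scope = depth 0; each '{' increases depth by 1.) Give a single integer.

Step 1: declare a=54 at depth 0
Step 2: enter scope (depth=1)
Step 3: enter scope (depth=2)
Step 4: declare b=(read a)=54 at depth 2
Visible at query point: a=54 b=54

Answer: 2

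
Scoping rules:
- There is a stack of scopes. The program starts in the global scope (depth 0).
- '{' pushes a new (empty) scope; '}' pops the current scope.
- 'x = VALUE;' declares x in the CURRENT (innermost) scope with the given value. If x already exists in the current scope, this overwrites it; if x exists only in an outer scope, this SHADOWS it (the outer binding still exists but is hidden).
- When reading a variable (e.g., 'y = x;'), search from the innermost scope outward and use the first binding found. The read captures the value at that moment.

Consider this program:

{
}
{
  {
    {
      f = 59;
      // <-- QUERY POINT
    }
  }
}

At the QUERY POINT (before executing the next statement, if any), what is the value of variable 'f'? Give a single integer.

Answer: 59

Derivation:
Step 1: enter scope (depth=1)
Step 2: exit scope (depth=0)
Step 3: enter scope (depth=1)
Step 4: enter scope (depth=2)
Step 5: enter scope (depth=3)
Step 6: declare f=59 at depth 3
Visible at query point: f=59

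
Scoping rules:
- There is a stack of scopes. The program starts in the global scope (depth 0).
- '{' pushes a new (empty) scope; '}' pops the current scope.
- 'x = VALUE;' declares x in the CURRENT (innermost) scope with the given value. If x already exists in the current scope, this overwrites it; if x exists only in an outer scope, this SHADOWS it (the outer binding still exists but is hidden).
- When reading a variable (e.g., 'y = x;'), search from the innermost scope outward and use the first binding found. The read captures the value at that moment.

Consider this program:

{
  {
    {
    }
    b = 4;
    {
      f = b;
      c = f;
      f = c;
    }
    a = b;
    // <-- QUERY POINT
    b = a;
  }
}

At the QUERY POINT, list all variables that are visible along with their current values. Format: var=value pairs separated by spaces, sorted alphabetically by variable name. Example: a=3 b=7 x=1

Step 1: enter scope (depth=1)
Step 2: enter scope (depth=2)
Step 3: enter scope (depth=3)
Step 4: exit scope (depth=2)
Step 5: declare b=4 at depth 2
Step 6: enter scope (depth=3)
Step 7: declare f=(read b)=4 at depth 3
Step 8: declare c=(read f)=4 at depth 3
Step 9: declare f=(read c)=4 at depth 3
Step 10: exit scope (depth=2)
Step 11: declare a=(read b)=4 at depth 2
Visible at query point: a=4 b=4

Answer: a=4 b=4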